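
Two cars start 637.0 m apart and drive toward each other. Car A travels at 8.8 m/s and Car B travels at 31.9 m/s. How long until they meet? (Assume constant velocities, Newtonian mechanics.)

Combined speed: v_combined = 8.8 + 31.9 = 40.7 m/s
Time to meet: t = d/v_combined = 637.0/40.7 = 15.65 s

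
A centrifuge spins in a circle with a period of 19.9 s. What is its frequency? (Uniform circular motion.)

f = 1/T = 1/19.9 = 0.0503 Hz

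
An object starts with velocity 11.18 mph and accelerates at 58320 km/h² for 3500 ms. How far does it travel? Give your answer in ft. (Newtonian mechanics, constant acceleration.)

v₀ = 11.18 mph × 0.44704 = 4.99791 m/s
a = 58320 km/h² × 7.716049382716049e-05 = 4.5 m/s²
t = 3500 ms × 0.001 = 3.5 s
d = v₀ × t + ½ × a × t² = 4.99791 × 3.5 + 0.5 × 4.5 × 3.5² = 45.0552 m
d = 45.0552 m / 0.3048 = 147.8 ft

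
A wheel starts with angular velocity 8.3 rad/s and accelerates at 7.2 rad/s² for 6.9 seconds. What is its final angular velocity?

ω = ω₀ + αt = 8.3 + 7.2 × 6.9 = 57.98 rad/s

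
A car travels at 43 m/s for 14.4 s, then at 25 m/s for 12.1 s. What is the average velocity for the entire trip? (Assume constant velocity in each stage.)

d₁ = v₁t₁ = 43 × 14.4 = 619.2 m
d₂ = v₂t₂ = 25 × 12.1 = 302.5 m
d_total = 921.7 m, t_total = 26.5 s
v_avg = d_total/t_total = 921.7/26.5 = 34.78 m/s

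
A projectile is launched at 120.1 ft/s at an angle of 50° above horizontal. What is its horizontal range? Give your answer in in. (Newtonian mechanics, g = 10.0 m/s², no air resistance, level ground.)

v₀ = 120.1 ft/s × 0.3048 = 36.6065 m/s
R = v₀² × sin(2θ) / g = 36.6065² × sin(2 × 50°) / 10.0 = 1340.04 × 0.984808 / 10.0 = 131.968 m
R = 131.968 m / 0.0254 = 5196 in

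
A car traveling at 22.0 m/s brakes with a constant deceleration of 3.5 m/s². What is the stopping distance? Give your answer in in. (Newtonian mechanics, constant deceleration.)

d = v₀² / (2a) = 22.0² / (2 × 3.5) = 484.0 / 7.0 = 69.1429 m
d = 69.1429 m / 0.0254 = 2722 in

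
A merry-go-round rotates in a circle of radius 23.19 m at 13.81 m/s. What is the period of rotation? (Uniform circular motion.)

T = 2πr/v = 2π×23.19/13.81 = 10.55 s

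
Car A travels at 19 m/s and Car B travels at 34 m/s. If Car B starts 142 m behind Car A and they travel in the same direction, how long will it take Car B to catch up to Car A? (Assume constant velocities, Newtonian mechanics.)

Relative speed: v_rel = 34 - 19 = 15 m/s
Time to catch: t = d₀/v_rel = 142/15 = 9.47 s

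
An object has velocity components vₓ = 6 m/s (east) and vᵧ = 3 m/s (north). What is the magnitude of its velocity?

|v| = √(vₓ² + vᵧ²) = √(6² + 3²) = √(45) = 6.71 m/s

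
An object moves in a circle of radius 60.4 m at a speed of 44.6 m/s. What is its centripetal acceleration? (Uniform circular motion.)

a_c = v²/r = 44.6²/60.4 = 1989.16/60.4 = 32.93 m/s²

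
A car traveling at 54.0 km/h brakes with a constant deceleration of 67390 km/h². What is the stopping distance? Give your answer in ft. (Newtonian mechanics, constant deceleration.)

v₀ = 54.0 km/h × 0.2777777777777778 = 15.0 m/s
a = 67390 km/h² × 7.716049382716049e-05 = 5.19985 m/s²
d = v₀² / (2a) = 15.0² / (2 × 5.19985) = 225.0 / 10.3997 = 21.6352 m
d = 21.6352 m / 0.3048 = 70.98 ft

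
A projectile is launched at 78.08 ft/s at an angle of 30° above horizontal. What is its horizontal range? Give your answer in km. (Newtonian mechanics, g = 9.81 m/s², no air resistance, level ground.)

v₀ = 78.08 ft/s × 0.3048 = 23.7988 m/s
R = v₀² × sin(2θ) / g = 23.7988² × sin(2 × 30°) / 9.81 = 566.383 × 0.866025 / 9.81 = 50.0002 m
R = 50.0002 m / 1000.0 = 0.05 km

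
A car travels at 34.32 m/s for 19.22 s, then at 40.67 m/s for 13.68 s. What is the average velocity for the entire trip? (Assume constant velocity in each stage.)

d₁ = v₁t₁ = 34.32 × 19.22 = 659.6304 m
d₂ = v₂t₂ = 40.67 × 13.68 = 556.3656 m
d_total = 1215.996 m, t_total = 32.9 s
v_avg = d_total/t_total = 1215.996/32.9 = 36.96 m/s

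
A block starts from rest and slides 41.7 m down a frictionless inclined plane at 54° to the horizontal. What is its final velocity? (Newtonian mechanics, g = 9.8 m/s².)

a = g sin(θ) = 9.8 × sin(54°) = 7.9284 m/s²
v = √(2ad) = √(2 × 7.9284 × 41.7) = 25.71 m/s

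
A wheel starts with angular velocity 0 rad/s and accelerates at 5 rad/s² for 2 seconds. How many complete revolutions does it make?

θ = ω₀t + ½αt² = 0×2 + ½×5×2² = 10.0 rad
Total revolutions = θ/(2π) = 10.0/(2π) = 1.59
Complete revolutions = ⌊1.59⌋ = 1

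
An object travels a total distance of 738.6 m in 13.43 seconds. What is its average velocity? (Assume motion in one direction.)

v_avg = Δd / Δt = 738.6 / 13.43 = 55.0 m/s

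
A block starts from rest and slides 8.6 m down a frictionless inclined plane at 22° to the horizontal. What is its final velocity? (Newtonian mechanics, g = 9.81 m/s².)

a = g sin(θ) = 9.81 × sin(22°) = 3.6749 m/s²
v = √(2ad) = √(2 × 3.6749 × 8.6) = 7.95 m/s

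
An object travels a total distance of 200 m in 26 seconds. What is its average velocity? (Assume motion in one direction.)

v_avg = Δd / Δt = 200 / 26 = 7.69 m/s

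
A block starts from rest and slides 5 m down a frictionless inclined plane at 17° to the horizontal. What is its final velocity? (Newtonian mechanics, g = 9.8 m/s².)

a = g sin(θ) = 9.8 × sin(17°) = 2.8652 m/s²
v = √(2ad) = √(2 × 2.8652 × 5) = 5.35 m/s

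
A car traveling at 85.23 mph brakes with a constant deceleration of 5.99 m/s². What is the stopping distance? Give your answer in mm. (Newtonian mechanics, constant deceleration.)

v₀ = 85.23 mph × 0.44704 = 38.1012 m/s
d = v₀² / (2a) = 38.1012² / (2 × 5.99) = 1451.7 / 11.98 = 121.177 m
d = 121.177 m / 0.001 = 121200 mm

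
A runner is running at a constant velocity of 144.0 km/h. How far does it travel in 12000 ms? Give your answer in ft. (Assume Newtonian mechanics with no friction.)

v = 144.0 km/h × 0.2777777777777778 = 40.0 m/s
t = 12000 ms × 0.001 = 12.0 s
d = v × t = 40.0 × 12.0 = 480.0 m
d = 480.0 m / 0.3048 = 1575 ft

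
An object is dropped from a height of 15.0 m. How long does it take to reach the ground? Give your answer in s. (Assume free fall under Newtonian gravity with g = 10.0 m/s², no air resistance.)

t = √(2h/g) = √(2 × 15.0 / 10.0) = 1.732 s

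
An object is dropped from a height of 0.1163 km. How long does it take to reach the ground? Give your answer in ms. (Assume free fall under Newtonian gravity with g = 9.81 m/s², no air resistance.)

h = 0.1163 km × 1000.0 = 116.3 m
t = √(2h/g) = √(2 × 116.3 / 9.81) = 4.86934 s
t = 4.86934 s / 0.001 = 4869 ms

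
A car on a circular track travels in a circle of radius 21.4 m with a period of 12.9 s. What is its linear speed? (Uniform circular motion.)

v = 2πr/T = 2π×21.4/12.9 = 10.42 m/s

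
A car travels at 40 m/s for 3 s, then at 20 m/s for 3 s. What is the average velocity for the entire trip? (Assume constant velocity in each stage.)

d₁ = v₁t₁ = 40 × 3 = 120 m
d₂ = v₂t₂ = 20 × 3 = 60 m
d_total = 180 m, t_total = 6 s
v_avg = d_total/t_total = 180/6 = 30.0 m/s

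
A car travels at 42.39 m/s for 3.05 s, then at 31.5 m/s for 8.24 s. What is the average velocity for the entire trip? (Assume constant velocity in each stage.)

d₁ = v₁t₁ = 42.39 × 3.05 = 129.2895 m
d₂ = v₂t₂ = 31.5 × 8.24 = 259.56 m
d_total = 388.8495 m, t_total = 11.29 s
v_avg = d_total/t_total = 388.8495/11.29 = 34.44 m/s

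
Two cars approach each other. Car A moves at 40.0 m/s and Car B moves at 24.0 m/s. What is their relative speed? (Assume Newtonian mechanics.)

v_rel = v_A + v_B = 40.0 + 24.0 = 64.0 m/s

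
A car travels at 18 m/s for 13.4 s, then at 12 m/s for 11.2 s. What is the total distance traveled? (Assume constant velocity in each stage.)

d₁ = v₁t₁ = 18 × 13.4 = 241.2 m
d₂ = v₂t₂ = 12 × 11.2 = 134.4 m
d_total = 241.2 + 134.4 = 375.6 m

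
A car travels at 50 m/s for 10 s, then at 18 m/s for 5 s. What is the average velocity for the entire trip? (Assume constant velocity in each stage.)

d₁ = v₁t₁ = 50 × 10 = 500 m
d₂ = v₂t₂ = 18 × 5 = 90 m
d_total = 590 m, t_total = 15 s
v_avg = d_total/t_total = 590/15 = 39.33 m/s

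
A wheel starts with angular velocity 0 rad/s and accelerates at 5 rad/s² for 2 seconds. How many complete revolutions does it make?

θ = ω₀t + ½αt² = 0×2 + ½×5×2² = 10.0 rad
Total revolutions = θ/(2π) = 10.0/(2π) = 1.59
Complete revolutions = ⌊1.59⌋ = 1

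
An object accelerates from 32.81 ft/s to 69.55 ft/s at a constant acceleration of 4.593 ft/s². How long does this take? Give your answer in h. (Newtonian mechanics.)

v₀ = 32.81 ft/s × 0.3048 = 10.0005 m/s
v = 69.55 ft/s × 0.3048 = 21.1988 m/s
a = 4.593 ft/s² × 0.3048 = 1.39995 m/s²
t = (v - v₀) / a = (21.1988 - 10.0005) / 1.39995 = 7.99907 s
t = 7.99907 s / 3600.0 = 0.002222 h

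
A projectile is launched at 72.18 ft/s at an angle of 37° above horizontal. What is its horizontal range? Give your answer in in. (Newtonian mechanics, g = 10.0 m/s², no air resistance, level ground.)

v₀ = 72.18 ft/s × 0.3048 = 22.0005 m/s
R = v₀² × sin(2θ) / g = 22.0005² × sin(2 × 37°) / 10.0 = 484.022 × 0.961262 / 10.0 = 46.5272 m
R = 46.5272 m / 0.0254 = 1832 in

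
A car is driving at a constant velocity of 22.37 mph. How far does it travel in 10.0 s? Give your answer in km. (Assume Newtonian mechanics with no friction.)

v = 22.37 mph × 0.44704 = 10.0003 m/s
d = v × t = 10.0003 × 10.0 = 100.003 m
d = 100.003 m / 1000.0 = 0.1 km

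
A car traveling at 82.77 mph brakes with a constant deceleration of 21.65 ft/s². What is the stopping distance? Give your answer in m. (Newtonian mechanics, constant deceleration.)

v₀ = 82.77 mph × 0.44704 = 37.0015 m/s
a = 21.65 ft/s² × 0.3048 = 6.59892 m/s²
d = v₀² / (2a) = 37.0015² / (2 × 6.59892) = 1369.11 / 13.1978 = 103.7 m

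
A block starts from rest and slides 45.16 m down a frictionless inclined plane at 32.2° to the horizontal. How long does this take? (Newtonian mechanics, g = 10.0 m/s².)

a = g sin(θ) = 10.0 × sin(32.2°) = 5.3288 m/s²
t = √(2d/a) = √(2 × 45.16 / 5.3288) = 4.12 s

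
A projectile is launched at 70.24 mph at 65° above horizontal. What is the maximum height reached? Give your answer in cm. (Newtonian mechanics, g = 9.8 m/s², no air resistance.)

v₀ = 70.24 mph × 0.44704 = 31.4001 m/s
H = v₀² × sin²(θ) / (2g) = 31.4001² × sin(65°)² / (2 × 9.8) = 985.966 × 0.821394 / 19.6 = 41.3197 m
H = 41.3197 m / 0.01 = 4132 cm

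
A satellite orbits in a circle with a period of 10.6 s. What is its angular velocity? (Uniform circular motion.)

ω = 2π/T = 2π/10.6 = 0.5928 rad/s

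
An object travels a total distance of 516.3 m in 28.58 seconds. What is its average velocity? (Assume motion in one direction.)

v_avg = Δd / Δt = 516.3 / 28.58 = 18.07 m/s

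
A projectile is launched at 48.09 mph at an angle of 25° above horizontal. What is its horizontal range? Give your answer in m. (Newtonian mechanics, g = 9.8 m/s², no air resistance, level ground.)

v₀ = 48.09 mph × 0.44704 = 21.4982 m/s
R = v₀² × sin(2θ) / g = 21.4982² × sin(2 × 25°) / 9.8 = 462.173 × 0.766044 / 9.8 = 36.13 m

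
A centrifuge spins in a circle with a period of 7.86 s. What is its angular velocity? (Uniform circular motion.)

ω = 2π/T = 2π/7.86 = 0.7994 rad/s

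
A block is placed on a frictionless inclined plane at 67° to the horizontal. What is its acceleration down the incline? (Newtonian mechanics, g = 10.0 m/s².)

a = g sin(θ) = 10.0 × sin(67°) = 10.0 × 0.9205 = 9.21 m/s²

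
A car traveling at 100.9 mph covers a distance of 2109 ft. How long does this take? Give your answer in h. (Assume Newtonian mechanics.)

d = 2109 ft × 0.3048 = 642.823 m
v = 100.9 mph × 0.44704 = 45.1063 m/s
t = d / v = 642.823 / 45.1063 = 14.2513 s
t = 14.2513 s / 3600.0 = 0.003959 h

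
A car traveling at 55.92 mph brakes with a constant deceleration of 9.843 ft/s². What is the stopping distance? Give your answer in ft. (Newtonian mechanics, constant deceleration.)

v₀ = 55.92 mph × 0.44704 = 24.9985 m/s
a = 9.843 ft/s² × 0.3048 = 3.00015 m/s²
d = v₀² / (2a) = 24.9985² / (2 × 3.00015) = 624.925 / 6.0003 = 104.149 m
d = 104.149 m / 0.3048 = 341.7 ft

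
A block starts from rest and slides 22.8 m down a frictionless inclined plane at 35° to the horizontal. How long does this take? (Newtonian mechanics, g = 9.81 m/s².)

a = g sin(θ) = 9.81 × sin(35°) = 5.6268 m/s²
t = √(2d/a) = √(2 × 22.8 / 5.6268) = 2.85 s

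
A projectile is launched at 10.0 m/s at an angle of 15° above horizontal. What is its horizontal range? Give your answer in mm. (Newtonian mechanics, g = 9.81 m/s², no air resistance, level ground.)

R = v₀² × sin(2θ) / g = 10.0² × sin(2 × 15°) / 9.81 = 100.0 × 0.5 / 9.81 = 5.09684 m
R = 5.09684 m / 0.001 = 5097 mm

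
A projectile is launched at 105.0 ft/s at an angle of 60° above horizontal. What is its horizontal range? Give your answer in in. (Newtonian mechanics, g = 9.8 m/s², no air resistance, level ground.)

v₀ = 105.0 ft/s × 0.3048 = 32.004 m/s
R = v₀² × sin(2θ) / g = 32.004² × sin(2 × 60°) / 9.8 = 1024.26 × 0.866025 / 9.8 = 90.5138 m
R = 90.5138 m / 0.0254 = 3564 in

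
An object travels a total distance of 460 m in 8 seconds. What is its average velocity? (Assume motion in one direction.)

v_avg = Δd / Δt = 460 / 8 = 57.5 m/s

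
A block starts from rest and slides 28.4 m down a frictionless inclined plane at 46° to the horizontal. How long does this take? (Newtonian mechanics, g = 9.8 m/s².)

a = g sin(θ) = 9.8 × sin(46°) = 7.0495 m/s²
t = √(2d/a) = √(2 × 28.4 / 7.0495) = 2.84 s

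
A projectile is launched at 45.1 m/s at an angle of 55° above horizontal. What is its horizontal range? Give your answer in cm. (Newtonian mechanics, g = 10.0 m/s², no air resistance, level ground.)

R = v₀² × sin(2θ) / g = 45.1² × sin(2 × 55°) / 10.0 = 2034.01 × 0.939693 / 10.0 = 191.134 m
R = 191.134 m / 0.01 = 19110 cm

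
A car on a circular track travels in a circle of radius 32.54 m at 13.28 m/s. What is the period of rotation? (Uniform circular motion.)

T = 2πr/v = 2π×32.54/13.28 = 15.4 s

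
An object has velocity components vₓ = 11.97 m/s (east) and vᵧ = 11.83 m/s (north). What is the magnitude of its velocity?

|v| = √(vₓ² + vᵧ²) = √(11.97² + 11.83²) = √(283.2298) = 16.83 m/s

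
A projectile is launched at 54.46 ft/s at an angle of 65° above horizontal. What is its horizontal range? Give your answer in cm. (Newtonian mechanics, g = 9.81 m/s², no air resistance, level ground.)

v₀ = 54.46 ft/s × 0.3048 = 16.5994 m/s
R = v₀² × sin(2θ) / g = 16.5994² × sin(2 × 65°) / 9.81 = 275.54 × 0.766044 / 9.81 = 21.5164 m
R = 21.5164 m / 0.01 = 2152 cm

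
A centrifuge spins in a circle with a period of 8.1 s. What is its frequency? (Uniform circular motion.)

f = 1/T = 1/8.1 = 0.1235 Hz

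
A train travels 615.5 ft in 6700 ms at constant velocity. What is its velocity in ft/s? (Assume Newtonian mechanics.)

d = 615.5 ft × 0.3048 = 187.604 m
t = 6700 ms × 0.001 = 6.7 s
v = d / t = 187.604 / 6.7 = 28.0006 m/s
v = 28.0006 m/s / 0.3048 = 91.87 ft/s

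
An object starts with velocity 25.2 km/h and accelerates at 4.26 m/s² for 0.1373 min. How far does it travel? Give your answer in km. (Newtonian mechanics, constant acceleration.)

v₀ = 25.2 km/h × 0.2777777777777778 = 7.0 m/s
t = 0.1373 min × 60.0 = 8.238 s
d = v₀ × t + ½ × a × t² = 7.0 × 8.238 + 0.5 × 4.26 × 8.238² = 202.218 m
d = 202.218 m / 1000.0 = 0.2022 km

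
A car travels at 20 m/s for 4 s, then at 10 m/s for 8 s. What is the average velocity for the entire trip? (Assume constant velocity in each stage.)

d₁ = v₁t₁ = 20 × 4 = 80 m
d₂ = v₂t₂ = 10 × 8 = 80 m
d_total = 160 m, t_total = 12 s
v_avg = d_total/t_total = 160/12 = 13.33 m/s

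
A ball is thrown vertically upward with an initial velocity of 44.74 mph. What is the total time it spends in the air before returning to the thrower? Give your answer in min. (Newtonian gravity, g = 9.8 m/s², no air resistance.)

v₀ = 44.74 mph × 0.44704 = 20.0006 m/s
t_total = 2 × v₀ / g = 2 × 20.0006 / 9.8 = 4.08176 s
t_total = 4.08176 s / 60.0 = 0.06803 min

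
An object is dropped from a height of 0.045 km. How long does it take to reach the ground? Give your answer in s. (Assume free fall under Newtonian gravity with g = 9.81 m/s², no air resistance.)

h = 0.045 km × 1000.0 = 45.0 m
t = √(2h/g) = √(2 × 45.0 / 9.81) = 3.029 s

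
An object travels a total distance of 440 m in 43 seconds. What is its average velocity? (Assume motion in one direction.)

v_avg = Δd / Δt = 440 / 43 = 10.23 m/s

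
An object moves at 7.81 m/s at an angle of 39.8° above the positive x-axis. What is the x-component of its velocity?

vₓ = v cos(θ) = 7.81 × cos(39.8°) = 6.0 m/s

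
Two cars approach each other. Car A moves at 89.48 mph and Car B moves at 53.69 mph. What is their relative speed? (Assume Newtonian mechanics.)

v_rel = v_A + v_B = 89.48 + 53.69 = 143.17 mph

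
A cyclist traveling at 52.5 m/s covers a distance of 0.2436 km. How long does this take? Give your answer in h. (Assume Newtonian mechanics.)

d = 0.2436 km × 1000.0 = 243.6 m
t = d / v = 243.6 / 52.5 = 4.64 s
t = 4.64 s / 3600.0 = 0.001289 h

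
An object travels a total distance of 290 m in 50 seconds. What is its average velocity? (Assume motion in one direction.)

v_avg = Δd / Δt = 290 / 50 = 5.8 m/s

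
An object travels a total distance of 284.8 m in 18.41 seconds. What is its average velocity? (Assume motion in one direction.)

v_avg = Δd / Δt = 284.8 / 18.41 = 15.47 m/s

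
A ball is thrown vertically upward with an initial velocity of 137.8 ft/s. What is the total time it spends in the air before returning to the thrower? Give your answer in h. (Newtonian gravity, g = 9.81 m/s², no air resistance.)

v₀ = 137.8 ft/s × 0.3048 = 42.0014 m/s
t_total = 2 × v₀ / g = 2 × 42.0014 / 9.81 = 8.56298 s
t_total = 8.56298 s / 3600.0 = 0.002379 h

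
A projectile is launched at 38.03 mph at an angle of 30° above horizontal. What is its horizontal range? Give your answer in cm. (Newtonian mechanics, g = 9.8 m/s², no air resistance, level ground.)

v₀ = 38.03 mph × 0.44704 = 17.0009 m/s
R = v₀² × sin(2θ) / g = 17.0009² × sin(2 × 30°) / 9.8 = 289.031 × 0.866025 / 9.8 = 25.5416 m
R = 25.5416 m / 0.01 = 2554 cm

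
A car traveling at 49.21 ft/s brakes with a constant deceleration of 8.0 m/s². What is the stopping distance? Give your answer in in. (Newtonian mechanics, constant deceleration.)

v₀ = 49.21 ft/s × 0.3048 = 14.9992 m/s
d = v₀² / (2a) = 14.9992² / (2 × 8.0) = 224.976 / 16.0 = 14.061 m
d = 14.061 m / 0.0254 = 553.6 in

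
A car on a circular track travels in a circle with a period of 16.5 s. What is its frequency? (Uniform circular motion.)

f = 1/T = 1/16.5 = 0.0606 Hz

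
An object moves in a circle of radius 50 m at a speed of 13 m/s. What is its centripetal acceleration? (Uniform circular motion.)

a_c = v²/r = 13²/50 = 169/50 = 3.38 m/s²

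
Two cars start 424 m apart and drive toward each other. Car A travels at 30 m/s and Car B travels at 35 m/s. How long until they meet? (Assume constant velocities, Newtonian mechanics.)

Combined speed: v_combined = 30 + 35 = 65 m/s
Time to meet: t = d/v_combined = 424/65 = 6.52 s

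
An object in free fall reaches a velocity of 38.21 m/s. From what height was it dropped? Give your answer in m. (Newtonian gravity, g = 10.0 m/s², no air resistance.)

h = v² / (2g) = 38.21² / (2 × 10.0) = 73.0 m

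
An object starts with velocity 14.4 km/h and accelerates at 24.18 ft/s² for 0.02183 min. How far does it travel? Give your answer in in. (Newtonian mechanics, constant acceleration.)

v₀ = 14.4 km/h × 0.2777777777777778 = 4.0 m/s
a = 24.18 ft/s² × 0.3048 = 7.37006 m/s²
t = 0.02183 min × 60.0 = 1.3098 s
d = v₀ × t + ½ × a × t² = 4.0 × 1.3098 + 0.5 × 7.37006 × 1.3098² = 11.5611 m
d = 11.5611 m / 0.0254 = 455.2 in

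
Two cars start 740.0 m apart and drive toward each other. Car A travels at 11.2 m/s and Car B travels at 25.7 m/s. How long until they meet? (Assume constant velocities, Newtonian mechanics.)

Combined speed: v_combined = 11.2 + 25.7 = 36.9 m/s
Time to meet: t = d/v_combined = 740.0/36.9 = 20.05 s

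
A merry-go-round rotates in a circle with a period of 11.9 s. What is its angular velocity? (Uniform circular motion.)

ω = 2π/T = 2π/11.9 = 0.528 rad/s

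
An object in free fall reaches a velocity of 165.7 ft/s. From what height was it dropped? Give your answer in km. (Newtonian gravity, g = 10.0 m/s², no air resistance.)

v = 165.7 ft/s × 0.3048 = 50.5054 m/s
h = v² / (2g) = 50.5054² / (2 × 10.0) = 127.54 m
h = 127.54 m / 1000.0 = 0.1275 km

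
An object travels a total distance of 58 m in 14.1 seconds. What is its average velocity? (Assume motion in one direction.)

v_avg = Δd / Δt = 58 / 14.1 = 4.11 m/s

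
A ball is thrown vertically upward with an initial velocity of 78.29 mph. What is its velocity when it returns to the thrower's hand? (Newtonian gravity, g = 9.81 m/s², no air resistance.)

By conservation of energy (no air resistance), the ball returns to the throw height with the same speed as launch, but directed downward.
|v_ground| = v₀ = 78.29 mph
v_ground = 78.29 mph (downward)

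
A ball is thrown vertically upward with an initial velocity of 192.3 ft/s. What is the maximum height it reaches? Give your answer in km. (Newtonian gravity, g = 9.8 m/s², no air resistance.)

v₀ = 192.3 ft/s × 0.3048 = 58.613 m/s
h_max = v₀² / (2g) = 58.613² / (2 × 9.8) = 3435.48 / 19.6 = 175.28 m
h_max = 175.28 m / 1000.0 = 0.1753 km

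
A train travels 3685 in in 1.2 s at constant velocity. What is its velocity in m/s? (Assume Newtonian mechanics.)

d = 3685 in × 0.0254 = 93.599 m
v = d / t = 93.599 / 1.2 = 78.0 m/s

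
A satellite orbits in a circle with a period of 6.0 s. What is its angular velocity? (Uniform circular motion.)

ω = 2π/T = 2π/6.0 = 1.0472 rad/s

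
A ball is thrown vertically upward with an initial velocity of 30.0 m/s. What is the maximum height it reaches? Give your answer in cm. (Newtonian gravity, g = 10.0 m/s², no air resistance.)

h_max = v₀² / (2g) = 30.0² / (2 × 10.0) = 900.0 / 20.0 = 45.0 m
h_max = 45.0 m / 0.01 = 4500 cm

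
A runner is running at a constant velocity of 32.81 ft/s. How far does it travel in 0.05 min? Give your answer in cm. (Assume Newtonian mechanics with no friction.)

v = 32.81 ft/s × 0.3048 = 10.0005 m/s
t = 0.05 min × 60.0 = 3.0 s
d = v × t = 10.0005 × 3.0 = 30.0015 m
d = 30.0015 m / 0.01 = 3000 cm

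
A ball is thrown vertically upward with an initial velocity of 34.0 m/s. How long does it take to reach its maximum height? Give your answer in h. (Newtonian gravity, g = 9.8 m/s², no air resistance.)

t_up = v₀ / g = 34.0 / 9.8 = 3.46939 s
t_up = 3.46939 s / 3600.0 = 0.0009637 h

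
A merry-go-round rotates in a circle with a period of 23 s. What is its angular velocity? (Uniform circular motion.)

ω = 2π/T = 2π/23 = 0.2732 rad/s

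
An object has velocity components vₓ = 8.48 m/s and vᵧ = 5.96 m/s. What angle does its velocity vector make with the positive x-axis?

θ = arctan(vᵧ/vₓ) = arctan(5.96/8.48) = 35.1°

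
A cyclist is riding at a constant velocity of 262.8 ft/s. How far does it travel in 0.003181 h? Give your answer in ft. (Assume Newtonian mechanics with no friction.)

v = 262.8 ft/s × 0.3048 = 80.1014 m/s
t = 0.003181 h × 3600.0 = 11.4516 s
d = v × t = 80.1014 × 11.4516 = 917.289 m
d = 917.289 m / 0.3048 = 3009 ft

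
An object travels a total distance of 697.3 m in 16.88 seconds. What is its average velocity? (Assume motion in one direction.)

v_avg = Δd / Δt = 697.3 / 16.88 = 41.31 m/s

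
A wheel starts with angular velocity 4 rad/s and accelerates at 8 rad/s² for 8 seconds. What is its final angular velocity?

ω = ω₀ + αt = 4 + 8 × 8 = 68 rad/s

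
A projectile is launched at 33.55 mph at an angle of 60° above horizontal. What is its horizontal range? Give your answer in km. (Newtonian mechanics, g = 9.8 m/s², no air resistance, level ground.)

v₀ = 33.55 mph × 0.44704 = 14.9982 m/s
R = v₀² × sin(2θ) / g = 14.9982² × sin(2 × 60°) / 9.8 = 224.946 × 0.866025 / 9.8 = 19.8785 m
R = 19.8785 m / 1000.0 = 0.01988 km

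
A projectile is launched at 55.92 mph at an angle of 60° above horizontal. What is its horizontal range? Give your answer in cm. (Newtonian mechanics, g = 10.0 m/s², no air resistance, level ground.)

v₀ = 55.92 mph × 0.44704 = 24.9985 m/s
R = v₀² × sin(2θ) / g = 24.9985² × sin(2 × 60°) / 10.0 = 624.925 × 0.866025 / 10.0 = 54.1201 m
R = 54.1201 m / 0.01 = 5412 cm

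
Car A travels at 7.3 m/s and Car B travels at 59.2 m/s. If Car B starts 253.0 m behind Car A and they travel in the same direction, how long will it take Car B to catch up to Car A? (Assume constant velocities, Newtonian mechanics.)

Relative speed: v_rel = 59.2 - 7.3 = 51.9 m/s
Time to catch: t = d₀/v_rel = 253.0/51.9 = 4.87 s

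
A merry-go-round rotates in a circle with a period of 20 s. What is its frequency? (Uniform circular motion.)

f = 1/T = 1/20 = 0.05 Hz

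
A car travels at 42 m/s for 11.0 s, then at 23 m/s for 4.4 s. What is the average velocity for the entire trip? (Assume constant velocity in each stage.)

d₁ = v₁t₁ = 42 × 11.0 = 462.0 m
d₂ = v₂t₂ = 23 × 4.4 = 101.2 m
d_total = 563.2 m, t_total = 15.4 s
v_avg = d_total/t_total = 563.2/15.4 = 36.57 m/s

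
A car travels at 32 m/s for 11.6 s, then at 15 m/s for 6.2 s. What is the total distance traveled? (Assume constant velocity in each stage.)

d₁ = v₁t₁ = 32 × 11.6 = 371.2 m
d₂ = v₂t₂ = 15 × 6.2 = 93.0 m
d_total = 371.2 + 93.0 = 464.2 m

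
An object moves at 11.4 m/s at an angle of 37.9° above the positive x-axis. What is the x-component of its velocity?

vₓ = v cos(θ) = 11.4 × cos(37.9°) = 9.0 m/s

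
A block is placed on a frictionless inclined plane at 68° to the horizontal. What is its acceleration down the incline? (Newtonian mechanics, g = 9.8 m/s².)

a = g sin(θ) = 9.8 × sin(68°) = 9.8 × 0.9272 = 9.09 m/s²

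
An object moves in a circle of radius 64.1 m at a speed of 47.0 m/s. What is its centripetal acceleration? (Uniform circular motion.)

a_c = v²/r = 47.0²/64.1 = 2209.0/64.1 = 34.46 m/s²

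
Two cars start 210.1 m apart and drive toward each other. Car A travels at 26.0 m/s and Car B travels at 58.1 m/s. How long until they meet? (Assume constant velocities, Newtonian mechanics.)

Combined speed: v_combined = 26.0 + 58.1 = 84.1 m/s
Time to meet: t = d/v_combined = 210.1/84.1 = 2.5 s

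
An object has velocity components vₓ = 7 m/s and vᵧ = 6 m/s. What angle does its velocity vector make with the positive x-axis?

θ = arctan(vᵧ/vₓ) = arctan(6/7) = 40.6°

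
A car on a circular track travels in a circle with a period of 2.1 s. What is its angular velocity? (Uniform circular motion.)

ω = 2π/T = 2π/2.1 = 2.992 rad/s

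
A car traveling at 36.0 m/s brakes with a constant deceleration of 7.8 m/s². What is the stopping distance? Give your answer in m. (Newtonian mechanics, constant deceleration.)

d = v₀² / (2a) = 36.0² / (2 × 7.8) = 1296.0 / 15.6 = 83.08 m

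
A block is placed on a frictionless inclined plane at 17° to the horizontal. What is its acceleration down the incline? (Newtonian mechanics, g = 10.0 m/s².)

a = g sin(θ) = 10.0 × sin(17°) = 10.0 × 0.2924 = 2.92 m/s²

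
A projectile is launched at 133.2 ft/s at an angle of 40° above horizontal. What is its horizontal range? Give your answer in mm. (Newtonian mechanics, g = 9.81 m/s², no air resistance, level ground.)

v₀ = 133.2 ft/s × 0.3048 = 40.5994 m/s
R = v₀² × sin(2θ) / g = 40.5994² × sin(2 × 40°) / 9.81 = 1648.31 × 0.984808 / 9.81 = 165.471 m
R = 165.471 m / 0.001 = 165500 mm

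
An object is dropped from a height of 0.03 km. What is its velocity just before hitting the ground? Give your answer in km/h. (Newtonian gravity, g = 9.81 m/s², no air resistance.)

h = 0.03 km × 1000.0 = 30.0 m
v = √(2gh) = √(2 × 9.81 × 30.0) = 24.2611 m/s
v = 24.2611 m/s / 0.2777777777777778 = 87.34 km/h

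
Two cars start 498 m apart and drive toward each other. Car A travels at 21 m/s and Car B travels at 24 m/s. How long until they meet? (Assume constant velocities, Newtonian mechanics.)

Combined speed: v_combined = 21 + 24 = 45 m/s
Time to meet: t = d/v_combined = 498/45 = 11.07 s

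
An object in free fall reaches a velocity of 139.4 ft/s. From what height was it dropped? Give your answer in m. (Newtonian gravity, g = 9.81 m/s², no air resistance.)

v = 139.4 ft/s × 0.3048 = 42.4891 m/s
h = v² / (2g) = 42.4891² / (2 × 9.81) = 92.01 m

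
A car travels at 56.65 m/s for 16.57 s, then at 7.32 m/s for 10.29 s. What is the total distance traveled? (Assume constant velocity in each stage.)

d₁ = v₁t₁ = 56.65 × 16.57 = 938.6905 m
d₂ = v₂t₂ = 7.32 × 10.29 = 75.3228 m
d_total = 938.6905 + 75.3228 = 1014.01 m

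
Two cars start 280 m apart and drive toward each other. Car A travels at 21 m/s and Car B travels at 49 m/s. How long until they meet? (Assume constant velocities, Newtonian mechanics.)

Combined speed: v_combined = 21 + 49 = 70 m/s
Time to meet: t = d/v_combined = 280/70 = 4.0 s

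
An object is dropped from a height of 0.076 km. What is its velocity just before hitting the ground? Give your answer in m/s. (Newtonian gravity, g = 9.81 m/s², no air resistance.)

h = 0.076 km × 1000.0 = 76.0 m
v = √(2gh) = √(2 × 9.81 × 76.0) = 38.62 m/s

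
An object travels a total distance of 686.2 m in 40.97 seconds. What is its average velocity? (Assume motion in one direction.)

v_avg = Δd / Δt = 686.2 / 40.97 = 16.75 m/s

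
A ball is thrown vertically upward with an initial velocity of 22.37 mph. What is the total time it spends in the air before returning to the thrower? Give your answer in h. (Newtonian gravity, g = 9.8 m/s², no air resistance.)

v₀ = 22.37 mph × 0.44704 = 10.0003 m/s
t_total = 2 × v₀ / g = 2 × 10.0003 / 9.8 = 2.04088 s
t_total = 2.04088 s / 3600.0 = 0.0005669 h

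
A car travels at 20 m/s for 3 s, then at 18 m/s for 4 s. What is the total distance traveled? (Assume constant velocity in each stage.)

d₁ = v₁t₁ = 20 × 3 = 60 m
d₂ = v₂t₂ = 18 × 4 = 72 m
d_total = 60 + 72 = 132 m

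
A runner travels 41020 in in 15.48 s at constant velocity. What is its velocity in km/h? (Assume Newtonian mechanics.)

d = 41020 in × 0.0254 = 1041.91 m
v = d / t = 1041.91 / 15.48 = 67.3068 m/s
v = 67.3068 m/s / 0.2777777777777778 = 242.3 km/h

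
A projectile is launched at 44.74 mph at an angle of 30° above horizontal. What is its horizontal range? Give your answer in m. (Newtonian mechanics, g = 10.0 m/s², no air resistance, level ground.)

v₀ = 44.74 mph × 0.44704 = 20.0006 m/s
R = v₀² × sin(2θ) / g = 20.0006² × sin(2 × 30°) / 10.0 = 400.024 × 0.866025 / 10.0 = 34.64 m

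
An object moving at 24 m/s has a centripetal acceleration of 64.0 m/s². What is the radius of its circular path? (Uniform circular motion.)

r = v²/a_c = 24²/64.0 = 9.0 m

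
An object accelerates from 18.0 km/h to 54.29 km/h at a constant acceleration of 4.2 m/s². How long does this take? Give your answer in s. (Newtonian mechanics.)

v₀ = 18.0 km/h × 0.2777777777777778 = 5.0 m/s
v = 54.29 km/h × 0.2777777777777778 = 15.0806 m/s
t = (v - v₀) / a = (15.0806 - 5.0) / 4.2 = 2.4 s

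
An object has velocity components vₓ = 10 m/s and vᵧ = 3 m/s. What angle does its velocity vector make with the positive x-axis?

θ = arctan(vᵧ/vₓ) = arctan(3/10) = 16.7°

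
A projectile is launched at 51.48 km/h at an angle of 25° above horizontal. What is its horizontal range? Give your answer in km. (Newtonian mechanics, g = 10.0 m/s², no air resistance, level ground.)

v₀ = 51.48 km/h × 0.2777777777777778 = 14.3 m/s
R = v₀² × sin(2θ) / g = 14.3² × sin(2 × 25°) / 10.0 = 204.49 × 0.766044 / 10.0 = 15.6648 m
R = 15.6648 m / 1000.0 = 0.01566 km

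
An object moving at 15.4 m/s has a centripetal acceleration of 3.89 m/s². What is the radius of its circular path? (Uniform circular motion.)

r = v²/a_c = 15.4²/3.89 = 60.97 m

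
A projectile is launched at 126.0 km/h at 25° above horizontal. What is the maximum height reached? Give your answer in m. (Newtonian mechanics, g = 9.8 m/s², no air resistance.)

v₀ = 126.0 km/h × 0.2777777777777778 = 35.0 m/s
H = v₀² × sin²(θ) / (2g) = 35.0² × sin(25°)² / (2 × 9.8) = 1225.0 × 0.178606 / 19.6 = 11.16 m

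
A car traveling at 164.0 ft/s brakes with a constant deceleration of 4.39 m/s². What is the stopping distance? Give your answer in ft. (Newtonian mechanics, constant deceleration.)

v₀ = 164.0 ft/s × 0.3048 = 49.9872 m/s
d = v₀² / (2a) = 49.9872² / (2 × 4.39) = 2498.72 / 8.78 = 284.592 m
d = 284.592 m / 0.3048 = 933.7 ft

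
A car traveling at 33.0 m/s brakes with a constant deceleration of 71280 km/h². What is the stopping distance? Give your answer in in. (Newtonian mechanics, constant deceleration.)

a = 71280 km/h² × 7.716049382716049e-05 = 5.5 m/s²
d = v₀² / (2a) = 33.0² / (2 × 5.5) = 1089.0 / 11.0 = 99.0 m
d = 99.0 m / 0.0254 = 3898 in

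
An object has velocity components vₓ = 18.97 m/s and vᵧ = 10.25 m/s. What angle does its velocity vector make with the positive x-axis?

θ = arctan(vᵧ/vₓ) = arctan(10.25/18.97) = 28.38°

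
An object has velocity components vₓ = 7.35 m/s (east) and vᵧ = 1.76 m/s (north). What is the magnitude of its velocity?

|v| = √(vₓ² + vᵧ²) = √(7.35² + 1.76²) = √(57.1201) = 7.56 m/s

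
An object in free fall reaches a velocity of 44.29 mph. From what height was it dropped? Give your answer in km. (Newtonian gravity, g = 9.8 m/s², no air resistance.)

v = 44.29 mph × 0.44704 = 19.7994 m/s
h = v² / (2g) = 19.7994² / (2 × 9.8) = 20.0008 m
h = 20.0008 m / 1000.0 = 0.02 km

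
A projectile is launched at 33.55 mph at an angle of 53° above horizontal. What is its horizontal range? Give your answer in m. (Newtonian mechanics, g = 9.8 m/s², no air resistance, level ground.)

v₀ = 33.55 mph × 0.44704 = 14.9982 m/s
R = v₀² × sin(2θ) / g = 14.9982² × sin(2 × 53°) / 9.8 = 224.946 × 0.961262 / 9.8 = 22.06 m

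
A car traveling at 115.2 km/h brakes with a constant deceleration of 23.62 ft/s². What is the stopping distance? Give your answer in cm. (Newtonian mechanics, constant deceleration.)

v₀ = 115.2 km/h × 0.2777777777777778 = 32.0 m/s
a = 23.62 ft/s² × 0.3048 = 7.19938 m/s²
d = v₀² / (2a) = 32.0² / (2 × 7.19938) = 1024.0 / 14.3988 = 71.117 m
d = 71.117 m / 0.01 = 7112 cm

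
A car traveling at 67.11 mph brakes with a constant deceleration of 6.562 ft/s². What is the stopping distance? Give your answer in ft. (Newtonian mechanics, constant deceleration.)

v₀ = 67.11 mph × 0.44704 = 30.0009 m/s
a = 6.562 ft/s² × 0.3048 = 2.0001 m/s²
d = v₀² / (2a) = 30.0009² / (2 × 2.0001) = 900.054 / 4.0002 = 225.002 m
d = 225.002 m / 0.3048 = 738.2 ft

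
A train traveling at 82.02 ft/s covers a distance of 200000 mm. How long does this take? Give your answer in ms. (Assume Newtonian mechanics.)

d = 200000 mm × 0.001 = 200.0 m
v = 82.02 ft/s × 0.3048 = 24.9997 m/s
t = d / v = 200.0 / 24.9997 = 8.0001 s
t = 8.0001 s / 0.001 = 8000 ms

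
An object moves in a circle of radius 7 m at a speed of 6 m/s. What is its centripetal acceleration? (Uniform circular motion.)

a_c = v²/r = 6²/7 = 36/7 = 5.14 m/s²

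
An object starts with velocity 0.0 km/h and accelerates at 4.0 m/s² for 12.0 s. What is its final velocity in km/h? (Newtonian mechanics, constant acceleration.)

v₀ = 0.0 km/h × 0.2777777777777778 = 0.0 m/s
v = v₀ + a × t = 0.0 + 4.0 × 12.0 = 48.0 m/s
v = 48.0 m/s / 0.2777777777777778 = 172.8 km/h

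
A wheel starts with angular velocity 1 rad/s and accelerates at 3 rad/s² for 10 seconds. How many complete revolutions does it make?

θ = ω₀t + ½αt² = 1×10 + ½×3×10² = 160.0 rad
Total revolutions = θ/(2π) = 160.0/(2π) = 25.46
Complete revolutions = ⌊25.46⌋ = 25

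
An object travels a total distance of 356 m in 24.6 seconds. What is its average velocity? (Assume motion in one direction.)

v_avg = Δd / Δt = 356 / 24.6 = 14.47 m/s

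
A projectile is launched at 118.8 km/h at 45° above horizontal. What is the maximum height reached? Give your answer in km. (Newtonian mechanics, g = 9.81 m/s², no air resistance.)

v₀ = 118.8 km/h × 0.2777777777777778 = 33.0 m/s
H = v₀² × sin²(θ) / (2g) = 33.0² × sin(45°)² / (2 × 9.81) = 1089.0 × 0.5 / 19.62 = 27.7523 m
H = 27.7523 m / 1000.0 = 0.02775 km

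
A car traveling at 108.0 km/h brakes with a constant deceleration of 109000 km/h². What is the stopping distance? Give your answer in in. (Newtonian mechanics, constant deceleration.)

v₀ = 108.0 km/h × 0.2777777777777778 = 30.0 m/s
a = 109000 km/h² × 7.716049382716049e-05 = 8.41049 m/s²
d = v₀² / (2a) = 30.0² / (2 × 8.41049) = 900.0 / 16.821 = 53.5045 m
d = 53.5045 m / 0.0254 = 2106 in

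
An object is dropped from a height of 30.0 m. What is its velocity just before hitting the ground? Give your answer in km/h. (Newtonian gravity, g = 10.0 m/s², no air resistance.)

v = √(2gh) = √(2 × 10.0 × 30.0) = 24.4949 m/s
v = 24.4949 m/s / 0.2777777777777778 = 88.18 km/h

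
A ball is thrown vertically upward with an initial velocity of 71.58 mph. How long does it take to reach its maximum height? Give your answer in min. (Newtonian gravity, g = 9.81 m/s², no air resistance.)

v₀ = 71.58 mph × 0.44704 = 31.9991 m/s
t_up = v₀ / g = 31.9991 / 9.81 = 3.26189 s
t_up = 3.26189 s / 60.0 = 0.05436 min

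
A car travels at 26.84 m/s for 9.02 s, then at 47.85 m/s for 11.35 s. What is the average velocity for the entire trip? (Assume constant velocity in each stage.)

d₁ = v₁t₁ = 26.84 × 9.02 = 242.0968 m
d₂ = v₂t₂ = 47.85 × 11.35 = 543.0975 m
d_total = 785.1943 m, t_total = 20.37 s
v_avg = d_total/t_total = 785.1943/20.37 = 38.55 m/s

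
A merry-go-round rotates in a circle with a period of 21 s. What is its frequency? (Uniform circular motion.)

f = 1/T = 1/21 = 0.0476 Hz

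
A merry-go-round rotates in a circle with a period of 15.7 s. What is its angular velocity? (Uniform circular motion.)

ω = 2π/T = 2π/15.7 = 0.4002 rad/s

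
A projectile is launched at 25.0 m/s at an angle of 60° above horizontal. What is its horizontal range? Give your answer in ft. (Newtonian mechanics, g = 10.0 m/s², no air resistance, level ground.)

R = v₀² × sin(2θ) / g = 25.0² × sin(2 × 60°) / 10.0 = 625.0 × 0.866025 / 10.0 = 54.1266 m
R = 54.1266 m / 0.3048 = 177.6 ft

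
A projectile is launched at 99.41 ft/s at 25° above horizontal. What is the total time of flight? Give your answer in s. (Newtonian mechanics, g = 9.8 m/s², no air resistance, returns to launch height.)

v₀ = 99.41 ft/s × 0.3048 = 30.3002 m/s
T = 2 × v₀ × sin(θ) / g = 2 × 30.3002 × sin(25°) / 9.8 = 2 × 30.3002 × 0.422618 / 9.8 = 2.613 s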